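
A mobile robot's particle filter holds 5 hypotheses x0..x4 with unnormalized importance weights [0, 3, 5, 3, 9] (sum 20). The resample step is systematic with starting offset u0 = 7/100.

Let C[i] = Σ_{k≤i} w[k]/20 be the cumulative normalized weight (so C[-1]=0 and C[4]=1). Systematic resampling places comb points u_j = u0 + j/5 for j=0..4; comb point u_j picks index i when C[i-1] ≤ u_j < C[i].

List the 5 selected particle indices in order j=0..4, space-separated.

1 2 3 4 4

C = [0, 3/20, 2/5, 11/20, 1]
j=0: u_0=7/100 ∈ [0, 3/20) → index 1
j=1: u_1=27/100 ∈ [3/20, 2/5) → index 2
j=2: u_2=47/100 ∈ [2/5, 11/20) → index 3
j=3: u_3=67/100 ∈ [11/20, 1) → index 4
j=4: u_4=87/100 ∈ [11/20, 1) → index 4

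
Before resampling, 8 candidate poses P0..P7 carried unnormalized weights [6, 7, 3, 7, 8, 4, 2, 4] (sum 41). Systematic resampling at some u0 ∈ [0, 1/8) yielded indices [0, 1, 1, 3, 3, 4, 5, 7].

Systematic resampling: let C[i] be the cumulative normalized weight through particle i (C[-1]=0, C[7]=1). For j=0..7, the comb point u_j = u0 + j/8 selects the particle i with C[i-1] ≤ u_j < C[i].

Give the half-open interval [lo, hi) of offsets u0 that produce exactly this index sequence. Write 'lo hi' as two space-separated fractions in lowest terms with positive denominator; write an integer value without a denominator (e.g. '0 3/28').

9/328 5/82

C = [6/41, 13/41, 16/41, 23/41, 31/41, 35/41, 37/41, 1]
j=0 picked index 0: u0 ∈ [0, 6/41)
j=1 picked index 1: u0 ∈ [7/328, 63/328)
j=2 picked index 1: u0 ∈ [-17/164, 11/164)
j=3 picked index 3: u0 ∈ [5/328, 61/328)
j=4 picked index 3: u0 ∈ [-9/82, 5/82)
j=5 picked index 4: u0 ∈ [-21/328, 43/328)
j=6 picked index 5: u0 ∈ [1/164, 17/164)
j=7 picked index 7: u0 ∈ [9/328, 1/8)
intersection: [9/328, 5/82)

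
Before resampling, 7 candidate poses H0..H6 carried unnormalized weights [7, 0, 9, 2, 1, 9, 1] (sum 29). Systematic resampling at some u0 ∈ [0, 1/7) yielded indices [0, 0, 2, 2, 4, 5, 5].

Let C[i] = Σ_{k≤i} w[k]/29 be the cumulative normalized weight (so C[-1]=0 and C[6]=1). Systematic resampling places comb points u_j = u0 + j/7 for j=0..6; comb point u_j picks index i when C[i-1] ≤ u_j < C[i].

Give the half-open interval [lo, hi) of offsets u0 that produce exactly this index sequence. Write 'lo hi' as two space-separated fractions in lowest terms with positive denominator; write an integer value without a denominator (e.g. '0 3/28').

C = [7/29, 7/29, 16/29, 18/29, 19/29, 28/29, 1]
j=0 picked index 0: u0 ∈ [0, 7/29)
j=1 picked index 0: u0 ∈ [-1/7, 20/203)
j=2 picked index 2: u0 ∈ [-9/203, 54/203)
j=3 picked index 2: u0 ∈ [-38/203, 25/203)
j=4 picked index 4: u0 ∈ [10/203, 17/203)
j=5 picked index 5: u0 ∈ [-12/203, 51/203)
j=6 picked index 5: u0 ∈ [-41/203, 22/203)
intersection: [10/203, 17/203)

10/203 17/203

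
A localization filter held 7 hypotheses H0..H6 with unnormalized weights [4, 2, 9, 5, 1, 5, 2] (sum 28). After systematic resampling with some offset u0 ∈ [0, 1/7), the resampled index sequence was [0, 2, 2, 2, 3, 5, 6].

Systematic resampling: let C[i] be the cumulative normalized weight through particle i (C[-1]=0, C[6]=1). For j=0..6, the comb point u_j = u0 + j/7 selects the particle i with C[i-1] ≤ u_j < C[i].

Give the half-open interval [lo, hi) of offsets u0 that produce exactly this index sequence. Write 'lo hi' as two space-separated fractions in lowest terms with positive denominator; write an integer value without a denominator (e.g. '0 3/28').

1/14 3/28

C = [1/7, 3/14, 15/28, 5/7, 3/4, 13/14, 1]
j=0 picked index 0: u0 ∈ [0, 1/7)
j=1 picked index 2: u0 ∈ [1/14, 11/28)
j=2 picked index 2: u0 ∈ [-1/14, 1/4)
j=3 picked index 2: u0 ∈ [-3/14, 3/28)
j=4 picked index 3: u0 ∈ [-1/28, 1/7)
j=5 picked index 5: u0 ∈ [1/28, 3/14)
j=6 picked index 6: u0 ∈ [1/14, 1/7)
intersection: [1/14, 3/28)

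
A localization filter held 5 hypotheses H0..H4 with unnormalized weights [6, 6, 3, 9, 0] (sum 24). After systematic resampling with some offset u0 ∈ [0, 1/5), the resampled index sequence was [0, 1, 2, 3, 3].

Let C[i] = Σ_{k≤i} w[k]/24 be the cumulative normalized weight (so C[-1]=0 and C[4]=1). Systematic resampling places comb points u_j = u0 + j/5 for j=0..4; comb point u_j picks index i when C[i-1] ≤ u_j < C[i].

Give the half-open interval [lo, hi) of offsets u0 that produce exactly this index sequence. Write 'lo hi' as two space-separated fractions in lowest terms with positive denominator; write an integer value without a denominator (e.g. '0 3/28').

1/10 1/5

C = [1/4, 1/2, 5/8, 1, 1]
j=0 picked index 0: u0 ∈ [0, 1/4)
j=1 picked index 1: u0 ∈ [1/20, 3/10)
j=2 picked index 2: u0 ∈ [1/10, 9/40)
j=3 picked index 3: u0 ∈ [1/40, 2/5)
j=4 picked index 3: u0 ∈ [-7/40, 1/5)
intersection: [1/10, 1/5)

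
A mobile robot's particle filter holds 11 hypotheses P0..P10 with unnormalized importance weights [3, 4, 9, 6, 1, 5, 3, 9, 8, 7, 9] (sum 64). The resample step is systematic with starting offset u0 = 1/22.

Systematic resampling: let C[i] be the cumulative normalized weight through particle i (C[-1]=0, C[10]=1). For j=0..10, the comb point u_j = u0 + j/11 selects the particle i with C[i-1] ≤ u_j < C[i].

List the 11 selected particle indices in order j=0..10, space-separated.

0 2 2 3 5 7 7 8 9 10 10

C = [3/64, 7/64, 1/4, 11/32, 23/64, 7/16, 31/64, 5/8, 3/4, 55/64, 1]
j=0: u_0=1/22 ∈ [0, 3/64) → index 0
j=1: u_1=3/22 ∈ [7/64, 1/4) → index 2
j=2: u_2=5/22 ∈ [7/64, 1/4) → index 2
j=3: u_3=7/22 ∈ [1/4, 11/32) → index 3
j=4: u_4=9/22 ∈ [23/64, 7/16) → index 5
j=5: u_5=1/2 ∈ [31/64, 5/8) → index 7
j=6: u_6=13/22 ∈ [31/64, 5/8) → index 7
j=7: u_7=15/22 ∈ [5/8, 3/4) → index 8
j=8: u_8=17/22 ∈ [3/4, 55/64) → index 9
j=9: u_9=19/22 ∈ [55/64, 1) → index 10
j=10: u_10=21/22 ∈ [55/64, 1) → index 10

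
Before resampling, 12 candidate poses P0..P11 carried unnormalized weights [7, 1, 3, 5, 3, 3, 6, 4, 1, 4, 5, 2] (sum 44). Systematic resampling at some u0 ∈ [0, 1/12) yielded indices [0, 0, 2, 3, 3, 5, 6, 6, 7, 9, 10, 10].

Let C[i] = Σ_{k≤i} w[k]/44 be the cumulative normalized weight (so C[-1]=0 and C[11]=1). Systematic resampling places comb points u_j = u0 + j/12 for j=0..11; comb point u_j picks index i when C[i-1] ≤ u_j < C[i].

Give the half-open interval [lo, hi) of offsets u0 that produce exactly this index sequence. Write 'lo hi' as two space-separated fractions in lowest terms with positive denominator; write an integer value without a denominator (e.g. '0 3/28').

1/66 1/33

C = [7/44, 2/11, 1/4, 4/11, 19/44, 1/2, 7/11, 8/11, 3/4, 37/44, 21/22, 1]
j=0 picked index 0: u0 ∈ [0, 7/44)
j=1 picked index 0: u0 ∈ [-1/12, 5/66)
j=2 picked index 2: u0 ∈ [1/66, 1/12)
j=3 picked index 3: u0 ∈ [0, 5/44)
j=4 picked index 3: u0 ∈ [-1/12, 1/33)
j=5 picked index 5: u0 ∈ [1/66, 1/12)
j=6 picked index 6: u0 ∈ [0, 3/22)
j=7 picked index 6: u0 ∈ [-1/12, 7/132)
j=8 picked index 7: u0 ∈ [-1/33, 2/33)
j=9 picked index 9: u0 ∈ [0, 1/11)
j=10 picked index 10: u0 ∈ [1/132, 4/33)
j=11 picked index 10: u0 ∈ [-5/66, 5/132)
intersection: [1/66, 1/33)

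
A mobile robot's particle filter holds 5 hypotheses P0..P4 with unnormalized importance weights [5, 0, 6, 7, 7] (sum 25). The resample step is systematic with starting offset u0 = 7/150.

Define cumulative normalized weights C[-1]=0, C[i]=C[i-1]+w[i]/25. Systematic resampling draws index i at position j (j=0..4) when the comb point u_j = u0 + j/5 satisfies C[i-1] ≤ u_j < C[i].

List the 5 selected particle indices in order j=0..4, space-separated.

C = [1/5, 1/5, 11/25, 18/25, 1]
j=0: u_0=7/150 ∈ [0, 1/5) → index 0
j=1: u_1=37/150 ∈ [1/5, 11/25) → index 2
j=2: u_2=67/150 ∈ [11/25, 18/25) → index 3
j=3: u_3=97/150 ∈ [11/25, 18/25) → index 3
j=4: u_4=127/150 ∈ [18/25, 1) → index 4

0 2 3 3 4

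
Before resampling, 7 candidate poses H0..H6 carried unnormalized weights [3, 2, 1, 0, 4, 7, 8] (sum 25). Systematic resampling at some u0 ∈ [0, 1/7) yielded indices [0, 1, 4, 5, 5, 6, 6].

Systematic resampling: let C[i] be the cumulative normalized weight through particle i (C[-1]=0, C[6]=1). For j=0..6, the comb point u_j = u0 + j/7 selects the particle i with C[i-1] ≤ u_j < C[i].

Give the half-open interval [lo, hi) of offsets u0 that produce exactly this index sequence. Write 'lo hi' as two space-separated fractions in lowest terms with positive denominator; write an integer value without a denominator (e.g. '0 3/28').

0 2/35

C = [3/25, 1/5, 6/25, 6/25, 2/5, 17/25, 1]
j=0 picked index 0: u0 ∈ [0, 3/25)
j=1 picked index 1: u0 ∈ [-4/175, 2/35)
j=2 picked index 4: u0 ∈ [-8/175, 4/35)
j=3 picked index 5: u0 ∈ [-1/35, 44/175)
j=4 picked index 5: u0 ∈ [-6/35, 19/175)
j=5 picked index 6: u0 ∈ [-6/175, 2/7)
j=6 picked index 6: u0 ∈ [-31/175, 1/7)
intersection: [0, 2/35)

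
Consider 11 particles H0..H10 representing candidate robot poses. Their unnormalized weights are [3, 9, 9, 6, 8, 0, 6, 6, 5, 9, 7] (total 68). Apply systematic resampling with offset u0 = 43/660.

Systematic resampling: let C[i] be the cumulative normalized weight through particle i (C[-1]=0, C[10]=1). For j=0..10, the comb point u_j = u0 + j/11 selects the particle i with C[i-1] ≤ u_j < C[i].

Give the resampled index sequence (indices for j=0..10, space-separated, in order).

1 1 2 3 4 6 7 8 9 9 10

C = [3/68, 3/17, 21/68, 27/68, 35/68, 35/68, 41/68, 47/68, 13/17, 61/68, 1]
j=0: u_0=43/660 ∈ [3/68, 3/17) → index 1
j=1: u_1=103/660 ∈ [3/68, 3/17) → index 1
j=2: u_2=163/660 ∈ [3/17, 21/68) → index 2
j=3: u_3=223/660 ∈ [21/68, 27/68) → index 3
j=4: u_4=283/660 ∈ [27/68, 35/68) → index 4
j=5: u_5=343/660 ∈ [35/68, 41/68) → index 6
j=6: u_6=403/660 ∈ [41/68, 47/68) → index 7
j=7: u_7=463/660 ∈ [47/68, 13/17) → index 8
j=8: u_8=523/660 ∈ [13/17, 61/68) → index 9
j=9: u_9=53/60 ∈ [13/17, 61/68) → index 9
j=10: u_10=643/660 ∈ [61/68, 1) → index 10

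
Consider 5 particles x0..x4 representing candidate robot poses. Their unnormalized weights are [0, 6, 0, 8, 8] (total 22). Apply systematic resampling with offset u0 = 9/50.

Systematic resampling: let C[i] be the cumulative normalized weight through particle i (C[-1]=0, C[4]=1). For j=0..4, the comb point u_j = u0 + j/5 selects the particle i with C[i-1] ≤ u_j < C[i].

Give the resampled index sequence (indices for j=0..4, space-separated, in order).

C = [0, 3/11, 3/11, 7/11, 1]
j=0: u_0=9/50 ∈ [0, 3/11) → index 1
j=1: u_1=19/50 ∈ [3/11, 7/11) → index 3
j=2: u_2=29/50 ∈ [3/11, 7/11) → index 3
j=3: u_3=39/50 ∈ [7/11, 1) → index 4
j=4: u_4=49/50 ∈ [7/11, 1) → index 4

1 3 3 4 4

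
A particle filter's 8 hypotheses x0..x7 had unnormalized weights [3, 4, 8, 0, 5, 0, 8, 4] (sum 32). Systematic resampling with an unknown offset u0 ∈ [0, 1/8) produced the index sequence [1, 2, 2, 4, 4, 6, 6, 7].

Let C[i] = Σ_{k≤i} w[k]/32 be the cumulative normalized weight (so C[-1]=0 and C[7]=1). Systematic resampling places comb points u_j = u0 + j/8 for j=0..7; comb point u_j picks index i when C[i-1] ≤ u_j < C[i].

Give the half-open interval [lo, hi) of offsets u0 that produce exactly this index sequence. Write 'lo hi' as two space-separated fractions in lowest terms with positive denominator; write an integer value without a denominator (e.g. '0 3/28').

C = [3/32, 7/32, 15/32, 15/32, 5/8, 5/8, 7/8, 1]
j=0 picked index 1: u0 ∈ [3/32, 7/32)
j=1 picked index 2: u0 ∈ [3/32, 11/32)
j=2 picked index 2: u0 ∈ [-1/32, 7/32)
j=3 picked index 4: u0 ∈ [3/32, 1/4)
j=4 picked index 4: u0 ∈ [-1/32, 1/8)
j=5 picked index 6: u0 ∈ [0, 1/4)
j=6 picked index 6: u0 ∈ [-1/8, 1/8)
j=7 picked index 7: u0 ∈ [0, 1/8)
intersection: [3/32, 1/8)

3/32 1/8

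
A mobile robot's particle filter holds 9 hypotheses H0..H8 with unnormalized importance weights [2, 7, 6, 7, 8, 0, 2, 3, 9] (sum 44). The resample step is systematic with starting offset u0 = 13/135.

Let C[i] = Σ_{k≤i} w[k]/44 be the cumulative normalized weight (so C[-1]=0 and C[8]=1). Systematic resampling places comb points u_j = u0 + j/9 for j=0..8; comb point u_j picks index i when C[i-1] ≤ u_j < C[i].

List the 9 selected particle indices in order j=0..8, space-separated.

1 2 2 3 4 4 7 8 8

C = [1/22, 9/44, 15/44, 1/2, 15/22, 15/22, 8/11, 35/44, 1]
j=0: u_0=13/135 ∈ [1/22, 9/44) → index 1
j=1: u_1=28/135 ∈ [9/44, 15/44) → index 2
j=2: u_2=43/135 ∈ [9/44, 15/44) → index 2
j=3: u_3=58/135 ∈ [15/44, 1/2) → index 3
j=4: u_4=73/135 ∈ [1/2, 15/22) → index 4
j=5: u_5=88/135 ∈ [1/2, 15/22) → index 4
j=6: u_6=103/135 ∈ [8/11, 35/44) → index 7
j=7: u_7=118/135 ∈ [35/44, 1) → index 8
j=8: u_8=133/135 ∈ [35/44, 1) → index 8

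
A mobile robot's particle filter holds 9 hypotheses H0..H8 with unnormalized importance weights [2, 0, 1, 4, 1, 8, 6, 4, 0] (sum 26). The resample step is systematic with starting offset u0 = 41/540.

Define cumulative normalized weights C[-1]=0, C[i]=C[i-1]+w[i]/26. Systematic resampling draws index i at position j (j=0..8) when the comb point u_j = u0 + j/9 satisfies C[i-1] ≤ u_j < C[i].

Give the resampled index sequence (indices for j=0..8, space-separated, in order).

0 3 4 5 5 6 6 7 7

C = [1/13, 1/13, 3/26, 7/26, 4/13, 8/13, 11/13, 1, 1]
j=0: u_0=41/540 ∈ [0, 1/13) → index 0
j=1: u_1=101/540 ∈ [3/26, 7/26) → index 3
j=2: u_2=161/540 ∈ [7/26, 4/13) → index 4
j=3: u_3=221/540 ∈ [4/13, 8/13) → index 5
j=4: u_4=281/540 ∈ [4/13, 8/13) → index 5
j=5: u_5=341/540 ∈ [8/13, 11/13) → index 6
j=6: u_6=401/540 ∈ [8/13, 11/13) → index 6
j=7: u_7=461/540 ∈ [11/13, 1) → index 7
j=8: u_8=521/540 ∈ [11/13, 1) → index 7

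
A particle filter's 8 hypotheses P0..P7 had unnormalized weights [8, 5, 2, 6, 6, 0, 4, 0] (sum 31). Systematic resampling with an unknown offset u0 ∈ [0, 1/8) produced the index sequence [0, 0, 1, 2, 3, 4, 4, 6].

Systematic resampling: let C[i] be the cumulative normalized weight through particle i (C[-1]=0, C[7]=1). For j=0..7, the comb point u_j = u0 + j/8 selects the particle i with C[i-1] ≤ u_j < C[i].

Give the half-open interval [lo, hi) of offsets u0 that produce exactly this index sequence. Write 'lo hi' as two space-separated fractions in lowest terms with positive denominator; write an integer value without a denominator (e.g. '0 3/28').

13/248 27/248

C = [8/31, 13/31, 15/31, 21/31, 27/31, 27/31, 1, 1]
j=0 picked index 0: u0 ∈ [0, 8/31)
j=1 picked index 0: u0 ∈ [-1/8, 33/248)
j=2 picked index 1: u0 ∈ [1/124, 21/124)
j=3 picked index 2: u0 ∈ [11/248, 27/248)
j=4 picked index 3: u0 ∈ [-1/62, 11/62)
j=5 picked index 4: u0 ∈ [13/248, 61/248)
j=6 picked index 4: u0 ∈ [-9/124, 15/124)
j=7 picked index 6: u0 ∈ [-1/248, 1/8)
intersection: [13/248, 27/248)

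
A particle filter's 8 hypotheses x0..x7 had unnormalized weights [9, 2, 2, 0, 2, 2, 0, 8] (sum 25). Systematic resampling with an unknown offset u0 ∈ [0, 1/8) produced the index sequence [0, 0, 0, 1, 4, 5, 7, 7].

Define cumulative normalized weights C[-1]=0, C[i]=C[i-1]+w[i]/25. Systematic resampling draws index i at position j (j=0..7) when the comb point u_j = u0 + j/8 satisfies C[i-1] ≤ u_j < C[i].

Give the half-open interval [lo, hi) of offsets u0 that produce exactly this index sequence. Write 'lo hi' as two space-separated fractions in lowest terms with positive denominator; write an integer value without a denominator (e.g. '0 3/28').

1/50 11/200

C = [9/25, 11/25, 13/25, 13/25, 3/5, 17/25, 17/25, 1]
j=0 picked index 0: u0 ∈ [0, 9/25)
j=1 picked index 0: u0 ∈ [-1/8, 47/200)
j=2 picked index 0: u0 ∈ [-1/4, 11/100)
j=3 picked index 1: u0 ∈ [-3/200, 13/200)
j=4 picked index 4: u0 ∈ [1/50, 1/10)
j=5 picked index 5: u0 ∈ [-1/40, 11/200)
j=6 picked index 7: u0 ∈ [-7/100, 1/4)
j=7 picked index 7: u0 ∈ [-39/200, 1/8)
intersection: [1/50, 11/200)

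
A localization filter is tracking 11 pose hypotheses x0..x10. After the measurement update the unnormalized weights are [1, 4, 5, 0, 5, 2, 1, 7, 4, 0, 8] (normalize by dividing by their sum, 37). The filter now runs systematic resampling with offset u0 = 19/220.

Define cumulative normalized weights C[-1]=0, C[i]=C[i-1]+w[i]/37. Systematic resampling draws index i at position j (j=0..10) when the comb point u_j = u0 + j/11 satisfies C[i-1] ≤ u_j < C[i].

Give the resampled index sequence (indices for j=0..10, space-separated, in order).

C = [1/37, 5/37, 10/37, 10/37, 15/37, 17/37, 18/37, 25/37, 29/37, 29/37, 1]
j=0: u_0=19/220 ∈ [1/37, 5/37) → index 1
j=1: u_1=39/220 ∈ [5/37, 10/37) → index 2
j=2: u_2=59/220 ∈ [5/37, 10/37) → index 2
j=3: u_3=79/220 ∈ [10/37, 15/37) → index 4
j=4: u_4=9/20 ∈ [15/37, 17/37) → index 5
j=5: u_5=119/220 ∈ [18/37, 25/37) → index 7
j=6: u_6=139/220 ∈ [18/37, 25/37) → index 7
j=7: u_7=159/220 ∈ [25/37, 29/37) → index 8
j=8: u_8=179/220 ∈ [29/37, 1) → index 10
j=9: u_9=199/220 ∈ [29/37, 1) → index 10
j=10: u_10=219/220 ∈ [29/37, 1) → index 10

1 2 2 4 5 7 7 8 10 10 10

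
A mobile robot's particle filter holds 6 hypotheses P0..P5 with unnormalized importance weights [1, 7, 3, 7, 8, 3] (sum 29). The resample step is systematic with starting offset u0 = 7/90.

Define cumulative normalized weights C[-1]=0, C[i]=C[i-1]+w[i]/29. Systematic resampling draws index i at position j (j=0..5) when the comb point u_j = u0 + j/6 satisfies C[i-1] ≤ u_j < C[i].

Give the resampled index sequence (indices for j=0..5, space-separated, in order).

1 1 3 3 4 5

C = [1/29, 8/29, 11/29, 18/29, 26/29, 1]
j=0: u_0=7/90 ∈ [1/29, 8/29) → index 1
j=1: u_1=11/45 ∈ [1/29, 8/29) → index 1
j=2: u_2=37/90 ∈ [11/29, 18/29) → index 3
j=3: u_3=26/45 ∈ [11/29, 18/29) → index 3
j=4: u_4=67/90 ∈ [18/29, 26/29) → index 4
j=5: u_5=41/45 ∈ [26/29, 1) → index 5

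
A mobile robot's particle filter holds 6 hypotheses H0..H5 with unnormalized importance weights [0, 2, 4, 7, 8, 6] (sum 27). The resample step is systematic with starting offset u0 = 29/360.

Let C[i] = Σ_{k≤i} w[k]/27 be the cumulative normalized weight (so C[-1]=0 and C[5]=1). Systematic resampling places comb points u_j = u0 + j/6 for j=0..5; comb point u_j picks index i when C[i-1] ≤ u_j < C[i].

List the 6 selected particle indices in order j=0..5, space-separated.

2 3 3 4 4 5

C = [0, 2/27, 2/9, 13/27, 7/9, 1]
j=0: u_0=29/360 ∈ [2/27, 2/9) → index 2
j=1: u_1=89/360 ∈ [2/9, 13/27) → index 3
j=2: u_2=149/360 ∈ [2/9, 13/27) → index 3
j=3: u_3=209/360 ∈ [13/27, 7/9) → index 4
j=4: u_4=269/360 ∈ [13/27, 7/9) → index 4
j=5: u_5=329/360 ∈ [7/9, 1) → index 5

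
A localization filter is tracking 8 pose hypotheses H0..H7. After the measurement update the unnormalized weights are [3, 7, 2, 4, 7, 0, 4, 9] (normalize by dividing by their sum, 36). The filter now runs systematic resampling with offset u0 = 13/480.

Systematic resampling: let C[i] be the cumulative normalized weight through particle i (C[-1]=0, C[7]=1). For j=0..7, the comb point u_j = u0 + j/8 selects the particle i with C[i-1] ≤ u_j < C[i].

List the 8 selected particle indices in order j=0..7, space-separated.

0 1 1 3 4 6 7 7

C = [1/12, 5/18, 1/3, 4/9, 23/36, 23/36, 3/4, 1]
j=0: u_0=13/480 ∈ [0, 1/12) → index 0
j=1: u_1=73/480 ∈ [1/12, 5/18) → index 1
j=2: u_2=133/480 ∈ [1/12, 5/18) → index 1
j=3: u_3=193/480 ∈ [1/3, 4/9) → index 3
j=4: u_4=253/480 ∈ [4/9, 23/36) → index 4
j=5: u_5=313/480 ∈ [23/36, 3/4) → index 6
j=6: u_6=373/480 ∈ [3/4, 1) → index 7
j=7: u_7=433/480 ∈ [3/4, 1) → index 7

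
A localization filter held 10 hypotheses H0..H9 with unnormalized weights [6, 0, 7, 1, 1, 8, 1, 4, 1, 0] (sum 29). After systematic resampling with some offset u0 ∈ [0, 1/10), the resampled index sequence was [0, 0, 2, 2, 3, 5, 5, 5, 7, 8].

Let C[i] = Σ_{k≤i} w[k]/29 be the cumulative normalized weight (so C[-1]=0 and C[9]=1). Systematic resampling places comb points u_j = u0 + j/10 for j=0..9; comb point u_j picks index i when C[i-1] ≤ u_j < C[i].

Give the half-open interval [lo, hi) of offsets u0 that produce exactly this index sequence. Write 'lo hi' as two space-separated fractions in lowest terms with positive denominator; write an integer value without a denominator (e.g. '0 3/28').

C = [6/29, 6/29, 13/29, 14/29, 15/29, 23/29, 24/29, 28/29, 1, 1]
j=0 picked index 0: u0 ∈ [0, 6/29)
j=1 picked index 0: u0 ∈ [-1/10, 31/290)
j=2 picked index 2: u0 ∈ [1/145, 36/145)
j=3 picked index 2: u0 ∈ [-27/290, 43/290)
j=4 picked index 3: u0 ∈ [7/145, 12/145)
j=5 picked index 5: u0 ∈ [1/58, 17/58)
j=6 picked index 5: u0 ∈ [-12/145, 28/145)
j=7 picked index 5: u0 ∈ [-53/290, 27/290)
j=8 picked index 7: u0 ∈ [4/145, 24/145)
j=9 picked index 8: u0 ∈ [19/290, 1/10)
intersection: [19/290, 12/145)

19/290 12/145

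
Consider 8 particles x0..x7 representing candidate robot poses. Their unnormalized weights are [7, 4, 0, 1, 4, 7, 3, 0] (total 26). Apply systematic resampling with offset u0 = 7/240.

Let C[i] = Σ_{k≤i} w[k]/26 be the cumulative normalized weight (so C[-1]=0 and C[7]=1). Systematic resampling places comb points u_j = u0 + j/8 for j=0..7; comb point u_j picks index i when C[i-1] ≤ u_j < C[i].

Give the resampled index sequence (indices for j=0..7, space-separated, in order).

C = [7/26, 11/26, 11/26, 6/13, 8/13, 23/26, 1, 1]
j=0: u_0=7/240 ∈ [0, 7/26) → index 0
j=1: u_1=37/240 ∈ [0, 7/26) → index 0
j=2: u_2=67/240 ∈ [7/26, 11/26) → index 1
j=3: u_3=97/240 ∈ [7/26, 11/26) → index 1
j=4: u_4=127/240 ∈ [6/13, 8/13) → index 4
j=5: u_5=157/240 ∈ [8/13, 23/26) → index 5
j=6: u_6=187/240 ∈ [8/13, 23/26) → index 5
j=7: u_7=217/240 ∈ [23/26, 1) → index 6

0 0 1 1 4 5 5 6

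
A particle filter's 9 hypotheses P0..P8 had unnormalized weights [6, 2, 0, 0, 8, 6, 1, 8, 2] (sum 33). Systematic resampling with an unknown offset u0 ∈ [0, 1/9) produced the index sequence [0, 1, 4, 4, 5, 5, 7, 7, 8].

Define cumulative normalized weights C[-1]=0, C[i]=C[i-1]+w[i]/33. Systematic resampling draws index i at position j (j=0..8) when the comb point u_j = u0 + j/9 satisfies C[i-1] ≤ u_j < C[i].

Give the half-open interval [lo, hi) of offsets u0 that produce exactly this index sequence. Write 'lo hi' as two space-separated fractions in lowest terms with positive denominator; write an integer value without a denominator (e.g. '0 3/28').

C = [2/11, 8/33, 8/33, 8/33, 16/33, 2/3, 23/33, 31/33, 1]
j=0 picked index 0: u0 ∈ [0, 2/11)
j=1 picked index 1: u0 ∈ [7/99, 13/99)
j=2 picked index 4: u0 ∈ [2/99, 26/99)
j=3 picked index 4: u0 ∈ [-1/11, 5/33)
j=4 picked index 5: u0 ∈ [4/99, 2/9)
j=5 picked index 5: u0 ∈ [-7/99, 1/9)
j=6 picked index 7: u0 ∈ [1/33, 3/11)
j=7 picked index 7: u0 ∈ [-8/99, 16/99)
j=8 picked index 8: u0 ∈ [5/99, 1/9)
intersection: [7/99, 1/9)

7/99 1/9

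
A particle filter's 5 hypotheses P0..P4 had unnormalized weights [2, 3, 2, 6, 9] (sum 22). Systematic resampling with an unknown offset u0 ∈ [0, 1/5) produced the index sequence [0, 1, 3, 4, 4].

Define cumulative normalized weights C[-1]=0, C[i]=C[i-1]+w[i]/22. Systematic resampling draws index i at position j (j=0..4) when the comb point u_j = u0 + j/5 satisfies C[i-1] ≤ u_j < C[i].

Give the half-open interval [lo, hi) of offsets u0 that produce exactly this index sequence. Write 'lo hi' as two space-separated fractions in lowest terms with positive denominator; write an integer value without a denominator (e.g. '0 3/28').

C = [1/11, 5/22, 7/22, 13/22, 1]
j=0 picked index 0: u0 ∈ [0, 1/11)
j=1 picked index 1: u0 ∈ [-6/55, 3/110)
j=2 picked index 3: u0 ∈ [-9/110, 21/110)
j=3 picked index 4: u0 ∈ [-1/110, 2/5)
j=4 picked index 4: u0 ∈ [-23/110, 1/5)
intersection: [0, 3/110)

0 3/110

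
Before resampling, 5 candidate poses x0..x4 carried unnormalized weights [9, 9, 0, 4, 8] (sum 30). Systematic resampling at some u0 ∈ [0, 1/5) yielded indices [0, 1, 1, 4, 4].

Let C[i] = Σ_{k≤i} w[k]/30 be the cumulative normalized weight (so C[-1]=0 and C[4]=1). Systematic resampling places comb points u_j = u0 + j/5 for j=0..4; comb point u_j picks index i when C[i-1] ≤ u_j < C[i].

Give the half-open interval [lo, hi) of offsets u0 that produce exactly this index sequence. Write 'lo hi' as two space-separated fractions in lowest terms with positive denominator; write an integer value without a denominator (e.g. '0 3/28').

2/15 1/5

C = [3/10, 3/5, 3/5, 11/15, 1]
j=0 picked index 0: u0 ∈ [0, 3/10)
j=1 picked index 1: u0 ∈ [1/10, 2/5)
j=2 picked index 1: u0 ∈ [-1/10, 1/5)
j=3 picked index 4: u0 ∈ [2/15, 2/5)
j=4 picked index 4: u0 ∈ [-1/15, 1/5)
intersection: [2/15, 1/5)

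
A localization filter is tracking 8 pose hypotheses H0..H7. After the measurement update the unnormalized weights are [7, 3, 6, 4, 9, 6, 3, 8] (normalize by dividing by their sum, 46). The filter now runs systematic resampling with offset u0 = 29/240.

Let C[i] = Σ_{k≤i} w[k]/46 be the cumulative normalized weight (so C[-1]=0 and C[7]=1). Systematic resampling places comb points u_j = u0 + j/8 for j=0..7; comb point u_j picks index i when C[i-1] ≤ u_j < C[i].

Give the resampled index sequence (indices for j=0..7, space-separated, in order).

C = [7/46, 5/23, 8/23, 10/23, 29/46, 35/46, 19/23, 1]
j=0: u_0=29/240 ∈ [0, 7/46) → index 0
j=1: u_1=59/240 ∈ [5/23, 8/23) → index 2
j=2: u_2=89/240 ∈ [8/23, 10/23) → index 3
j=3: u_3=119/240 ∈ [10/23, 29/46) → index 4
j=4: u_4=149/240 ∈ [10/23, 29/46) → index 4
j=5: u_5=179/240 ∈ [29/46, 35/46) → index 5
j=6: u_6=209/240 ∈ [19/23, 1) → index 7
j=7: u_7=239/240 ∈ [19/23, 1) → index 7

0 2 3 4 4 5 7 7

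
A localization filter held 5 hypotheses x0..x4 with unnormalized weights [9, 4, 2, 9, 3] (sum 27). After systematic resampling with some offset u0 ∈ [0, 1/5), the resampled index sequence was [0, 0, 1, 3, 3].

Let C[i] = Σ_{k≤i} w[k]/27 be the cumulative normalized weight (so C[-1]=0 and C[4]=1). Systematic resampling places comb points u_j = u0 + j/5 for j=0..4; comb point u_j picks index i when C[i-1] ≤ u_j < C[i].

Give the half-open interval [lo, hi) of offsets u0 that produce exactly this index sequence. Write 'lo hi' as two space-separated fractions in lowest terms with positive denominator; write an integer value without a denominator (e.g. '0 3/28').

0 11/135

C = [1/3, 13/27, 5/9, 8/9, 1]
j=0 picked index 0: u0 ∈ [0, 1/3)
j=1 picked index 0: u0 ∈ [-1/5, 2/15)
j=2 picked index 1: u0 ∈ [-1/15, 11/135)
j=3 picked index 3: u0 ∈ [-2/45, 13/45)
j=4 picked index 3: u0 ∈ [-11/45, 4/45)
intersection: [0, 11/135)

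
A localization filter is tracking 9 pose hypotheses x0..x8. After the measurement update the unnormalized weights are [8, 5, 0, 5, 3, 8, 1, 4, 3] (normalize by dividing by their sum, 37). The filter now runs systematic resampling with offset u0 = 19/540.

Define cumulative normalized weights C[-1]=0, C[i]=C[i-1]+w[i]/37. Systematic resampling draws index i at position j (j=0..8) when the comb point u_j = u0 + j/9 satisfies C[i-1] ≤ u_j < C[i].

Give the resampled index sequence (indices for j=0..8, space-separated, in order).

C = [8/37, 13/37, 13/37, 18/37, 21/37, 29/37, 30/37, 34/37, 1]
j=0: u_0=19/540 ∈ [0, 8/37) → index 0
j=1: u_1=79/540 ∈ [0, 8/37) → index 0
j=2: u_2=139/540 ∈ [8/37, 13/37) → index 1
j=3: u_3=199/540 ∈ [13/37, 18/37) → index 3
j=4: u_4=259/540 ∈ [13/37, 18/37) → index 3
j=5: u_5=319/540 ∈ [21/37, 29/37) → index 5
j=6: u_6=379/540 ∈ [21/37, 29/37) → index 5
j=7: u_7=439/540 ∈ [30/37, 34/37) → index 7
j=8: u_8=499/540 ∈ [34/37, 1) → index 8

0 0 1 3 3 5 5 7 8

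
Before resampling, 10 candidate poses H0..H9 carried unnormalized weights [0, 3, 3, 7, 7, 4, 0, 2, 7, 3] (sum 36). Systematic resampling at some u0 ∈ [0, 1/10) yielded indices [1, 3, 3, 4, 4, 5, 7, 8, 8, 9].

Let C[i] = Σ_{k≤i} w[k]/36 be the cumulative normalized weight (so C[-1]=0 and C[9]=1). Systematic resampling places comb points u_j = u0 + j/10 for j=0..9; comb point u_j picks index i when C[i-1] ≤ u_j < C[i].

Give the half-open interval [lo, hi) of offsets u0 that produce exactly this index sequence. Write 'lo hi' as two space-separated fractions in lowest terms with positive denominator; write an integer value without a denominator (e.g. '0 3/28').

1/15 1/12

C = [0, 1/12, 1/6, 13/36, 5/9, 2/3, 2/3, 13/18, 11/12, 1]
j=0 picked index 1: u0 ∈ [0, 1/12)
j=1 picked index 3: u0 ∈ [1/15, 47/180)
j=2 picked index 3: u0 ∈ [-1/30, 29/180)
j=3 picked index 4: u0 ∈ [11/180, 23/90)
j=4 picked index 4: u0 ∈ [-7/180, 7/45)
j=5 picked index 5: u0 ∈ [1/18, 1/6)
j=6 picked index 7: u0 ∈ [1/15, 11/90)
j=7 picked index 8: u0 ∈ [1/45, 13/60)
j=8 picked index 8: u0 ∈ [-7/90, 7/60)
j=9 picked index 9: u0 ∈ [1/60, 1/10)
intersection: [1/15, 1/12)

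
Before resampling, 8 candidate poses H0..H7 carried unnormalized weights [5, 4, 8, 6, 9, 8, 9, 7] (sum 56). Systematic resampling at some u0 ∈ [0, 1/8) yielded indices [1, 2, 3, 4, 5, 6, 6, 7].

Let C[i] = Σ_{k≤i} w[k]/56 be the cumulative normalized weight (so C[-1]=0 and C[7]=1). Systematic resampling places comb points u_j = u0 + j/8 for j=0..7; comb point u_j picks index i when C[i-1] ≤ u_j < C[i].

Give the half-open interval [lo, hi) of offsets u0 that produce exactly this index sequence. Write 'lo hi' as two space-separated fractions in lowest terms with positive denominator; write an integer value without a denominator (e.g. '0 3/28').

C = [5/56, 9/56, 17/56, 23/56, 4/7, 5/7, 7/8, 1]
j=0 picked index 1: u0 ∈ [5/56, 9/56)
j=1 picked index 2: u0 ∈ [1/28, 5/28)
j=2 picked index 3: u0 ∈ [3/56, 9/56)
j=3 picked index 4: u0 ∈ [1/28, 11/56)
j=4 picked index 5: u0 ∈ [1/14, 3/14)
j=5 picked index 6: u0 ∈ [5/56, 1/4)
j=6 picked index 6: u0 ∈ [-1/28, 1/8)
j=7 picked index 7: u0 ∈ [0, 1/8)
intersection: [5/56, 1/8)

5/56 1/8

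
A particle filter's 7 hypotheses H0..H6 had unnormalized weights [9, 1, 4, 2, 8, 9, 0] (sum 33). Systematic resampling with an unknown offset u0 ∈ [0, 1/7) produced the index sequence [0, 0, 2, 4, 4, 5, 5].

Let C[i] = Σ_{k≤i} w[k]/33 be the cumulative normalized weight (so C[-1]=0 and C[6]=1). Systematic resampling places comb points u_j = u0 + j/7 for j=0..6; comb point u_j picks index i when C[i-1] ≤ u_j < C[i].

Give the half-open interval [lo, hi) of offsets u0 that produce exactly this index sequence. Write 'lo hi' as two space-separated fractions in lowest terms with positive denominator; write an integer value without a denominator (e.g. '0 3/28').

C = [3/11, 10/33, 14/33, 16/33, 8/11, 1, 1]
j=0 picked index 0: u0 ∈ [0, 3/11)
j=1 picked index 0: u0 ∈ [-1/7, 10/77)
j=2 picked index 2: u0 ∈ [4/231, 32/231)
j=3 picked index 4: u0 ∈ [13/231, 23/77)
j=4 picked index 4: u0 ∈ [-20/231, 12/77)
j=5 picked index 5: u0 ∈ [1/77, 2/7)
j=6 picked index 5: u0 ∈ [-10/77, 1/7)
intersection: [13/231, 10/77)

13/231 10/77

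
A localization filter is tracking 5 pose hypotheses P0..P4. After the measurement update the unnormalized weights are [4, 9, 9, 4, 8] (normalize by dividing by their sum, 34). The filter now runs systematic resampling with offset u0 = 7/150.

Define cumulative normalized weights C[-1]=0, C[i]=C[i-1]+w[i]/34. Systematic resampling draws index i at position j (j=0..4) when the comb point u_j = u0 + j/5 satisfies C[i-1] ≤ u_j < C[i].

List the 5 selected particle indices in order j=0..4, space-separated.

0 1 2 2 4

C = [2/17, 13/34, 11/17, 13/17, 1]
j=0: u_0=7/150 ∈ [0, 2/17) → index 0
j=1: u_1=37/150 ∈ [2/17, 13/34) → index 1
j=2: u_2=67/150 ∈ [13/34, 11/17) → index 2
j=3: u_3=97/150 ∈ [13/34, 11/17) → index 2
j=4: u_4=127/150 ∈ [13/17, 1) → index 4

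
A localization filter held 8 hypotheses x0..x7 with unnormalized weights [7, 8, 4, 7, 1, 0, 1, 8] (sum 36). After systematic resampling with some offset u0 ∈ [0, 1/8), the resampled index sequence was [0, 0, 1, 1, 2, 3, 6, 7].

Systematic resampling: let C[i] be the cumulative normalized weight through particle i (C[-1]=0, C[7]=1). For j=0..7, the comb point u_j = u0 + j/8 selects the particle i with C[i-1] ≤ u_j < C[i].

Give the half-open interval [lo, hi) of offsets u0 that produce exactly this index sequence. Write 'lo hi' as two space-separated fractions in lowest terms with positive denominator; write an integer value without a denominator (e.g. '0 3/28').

C = [7/36, 5/12, 19/36, 13/18, 3/4, 3/4, 7/9, 1]
j=0 picked index 0: u0 ∈ [0, 7/36)
j=1 picked index 0: u0 ∈ [-1/8, 5/72)
j=2 picked index 1: u0 ∈ [-1/18, 1/6)
j=3 picked index 1: u0 ∈ [-13/72, 1/24)
j=4 picked index 2: u0 ∈ [-1/12, 1/36)
j=5 picked index 3: u0 ∈ [-7/72, 7/72)
j=6 picked index 6: u0 ∈ [0, 1/36)
j=7 picked index 7: u0 ∈ [-7/72, 1/8)
intersection: [0, 1/36)

0 1/36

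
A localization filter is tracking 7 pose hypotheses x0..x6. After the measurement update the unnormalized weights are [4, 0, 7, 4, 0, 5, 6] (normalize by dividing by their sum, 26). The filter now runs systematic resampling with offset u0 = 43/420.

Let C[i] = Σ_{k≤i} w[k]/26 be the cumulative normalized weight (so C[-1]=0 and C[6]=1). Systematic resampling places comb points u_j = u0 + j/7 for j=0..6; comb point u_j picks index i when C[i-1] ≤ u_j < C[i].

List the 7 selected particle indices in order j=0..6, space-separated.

C = [2/13, 2/13, 11/26, 15/26, 15/26, 10/13, 1]
j=0: u_0=43/420 ∈ [0, 2/13) → index 0
j=1: u_1=103/420 ∈ [2/13, 11/26) → index 2
j=2: u_2=163/420 ∈ [2/13, 11/26) → index 2
j=3: u_3=223/420 ∈ [11/26, 15/26) → index 3
j=4: u_4=283/420 ∈ [15/26, 10/13) → index 5
j=5: u_5=49/60 ∈ [10/13, 1) → index 6
j=6: u_6=403/420 ∈ [10/13, 1) → index 6

0 2 2 3 5 6 6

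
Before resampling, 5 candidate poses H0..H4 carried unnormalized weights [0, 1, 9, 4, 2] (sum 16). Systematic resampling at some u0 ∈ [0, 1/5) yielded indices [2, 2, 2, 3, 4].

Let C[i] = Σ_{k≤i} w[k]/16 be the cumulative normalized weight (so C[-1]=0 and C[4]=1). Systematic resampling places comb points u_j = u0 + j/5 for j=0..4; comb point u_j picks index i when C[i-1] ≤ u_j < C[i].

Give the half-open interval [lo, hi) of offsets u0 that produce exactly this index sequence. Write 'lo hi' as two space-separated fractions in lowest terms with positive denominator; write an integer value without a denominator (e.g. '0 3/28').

3/40 1/5

C = [0, 1/16, 5/8, 7/8, 1]
j=0 picked index 2: u0 ∈ [1/16, 5/8)
j=1 picked index 2: u0 ∈ [-11/80, 17/40)
j=2 picked index 2: u0 ∈ [-27/80, 9/40)
j=3 picked index 3: u0 ∈ [1/40, 11/40)
j=4 picked index 4: u0 ∈ [3/40, 1/5)
intersection: [3/40, 1/5)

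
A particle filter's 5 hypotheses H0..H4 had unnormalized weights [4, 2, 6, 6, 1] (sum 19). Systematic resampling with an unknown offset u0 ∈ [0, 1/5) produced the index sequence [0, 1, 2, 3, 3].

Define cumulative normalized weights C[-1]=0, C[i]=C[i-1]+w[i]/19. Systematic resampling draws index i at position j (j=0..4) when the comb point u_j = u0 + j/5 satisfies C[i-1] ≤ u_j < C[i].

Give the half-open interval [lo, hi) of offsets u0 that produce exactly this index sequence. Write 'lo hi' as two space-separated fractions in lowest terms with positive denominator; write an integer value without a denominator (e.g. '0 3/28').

C = [4/19, 6/19, 12/19, 18/19, 1]
j=0 picked index 0: u0 ∈ [0, 4/19)
j=1 picked index 1: u0 ∈ [1/95, 11/95)
j=2 picked index 2: u0 ∈ [-8/95, 22/95)
j=3 picked index 3: u0 ∈ [3/95, 33/95)
j=4 picked index 3: u0 ∈ [-16/95, 14/95)
intersection: [3/95, 11/95)

3/95 11/95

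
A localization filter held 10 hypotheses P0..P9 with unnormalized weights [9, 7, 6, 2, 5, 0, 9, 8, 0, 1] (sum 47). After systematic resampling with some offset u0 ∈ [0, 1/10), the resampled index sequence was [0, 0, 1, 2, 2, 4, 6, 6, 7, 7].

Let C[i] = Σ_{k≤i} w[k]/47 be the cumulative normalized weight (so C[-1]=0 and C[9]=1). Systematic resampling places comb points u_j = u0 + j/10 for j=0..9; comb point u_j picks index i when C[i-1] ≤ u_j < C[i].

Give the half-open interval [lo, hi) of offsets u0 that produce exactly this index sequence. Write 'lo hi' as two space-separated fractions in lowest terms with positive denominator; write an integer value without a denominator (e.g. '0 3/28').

19/470 16/235

C = [9/47, 16/47, 22/47, 24/47, 29/47, 29/47, 38/47, 46/47, 46/47, 1]
j=0 picked index 0: u0 ∈ [0, 9/47)
j=1 picked index 0: u0 ∈ [-1/10, 43/470)
j=2 picked index 1: u0 ∈ [-2/235, 33/235)
j=3 picked index 2: u0 ∈ [19/470, 79/470)
j=4 picked index 2: u0 ∈ [-14/235, 16/235)
j=5 picked index 4: u0 ∈ [1/94, 11/94)
j=6 picked index 6: u0 ∈ [4/235, 49/235)
j=7 picked index 6: u0 ∈ [-39/470, 51/470)
j=8 picked index 7: u0 ∈ [2/235, 42/235)
j=9 picked index 7: u0 ∈ [-43/470, 37/470)
intersection: [19/470, 16/235)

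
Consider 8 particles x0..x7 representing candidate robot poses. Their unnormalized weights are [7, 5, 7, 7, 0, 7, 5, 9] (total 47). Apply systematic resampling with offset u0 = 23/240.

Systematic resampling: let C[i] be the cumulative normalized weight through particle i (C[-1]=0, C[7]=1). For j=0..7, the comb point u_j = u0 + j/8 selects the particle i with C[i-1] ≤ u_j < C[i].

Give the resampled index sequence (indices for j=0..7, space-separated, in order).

C = [7/47, 12/47, 19/47, 26/47, 26/47, 33/47, 38/47, 1]
j=0: u_0=23/240 ∈ [0, 7/47) → index 0
j=1: u_1=53/240 ∈ [7/47, 12/47) → index 1
j=2: u_2=83/240 ∈ [12/47, 19/47) → index 2
j=3: u_3=113/240 ∈ [19/47, 26/47) → index 3
j=4: u_4=143/240 ∈ [26/47, 33/47) → index 5
j=5: u_5=173/240 ∈ [33/47, 38/47) → index 6
j=6: u_6=203/240 ∈ [38/47, 1) → index 7
j=7: u_7=233/240 ∈ [38/47, 1) → index 7

0 1 2 3 5 6 7 7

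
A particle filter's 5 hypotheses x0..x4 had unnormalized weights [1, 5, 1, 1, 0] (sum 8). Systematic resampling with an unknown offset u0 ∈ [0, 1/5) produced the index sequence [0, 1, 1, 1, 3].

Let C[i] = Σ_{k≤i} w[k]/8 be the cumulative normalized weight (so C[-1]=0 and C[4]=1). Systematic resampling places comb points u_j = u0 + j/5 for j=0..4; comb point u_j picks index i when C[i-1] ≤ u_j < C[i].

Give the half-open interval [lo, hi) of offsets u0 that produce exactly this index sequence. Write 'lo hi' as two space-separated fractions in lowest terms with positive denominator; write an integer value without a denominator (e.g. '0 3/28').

C = [1/8, 3/4, 7/8, 1, 1]
j=0 picked index 0: u0 ∈ [0, 1/8)
j=1 picked index 1: u0 ∈ [-3/40, 11/20)
j=2 picked index 1: u0 ∈ [-11/40, 7/20)
j=3 picked index 1: u0 ∈ [-19/40, 3/20)
j=4 picked index 3: u0 ∈ [3/40, 1/5)
intersection: [3/40, 1/8)

3/40 1/8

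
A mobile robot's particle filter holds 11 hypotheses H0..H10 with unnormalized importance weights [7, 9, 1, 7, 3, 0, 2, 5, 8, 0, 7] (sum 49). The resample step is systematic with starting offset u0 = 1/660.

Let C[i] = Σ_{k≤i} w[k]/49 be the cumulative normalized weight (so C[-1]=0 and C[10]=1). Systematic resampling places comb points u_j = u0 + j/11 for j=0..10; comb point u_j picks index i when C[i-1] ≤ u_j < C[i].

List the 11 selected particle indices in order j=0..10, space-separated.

C = [1/7, 16/49, 17/49, 24/49, 27/49, 27/49, 29/49, 34/49, 6/7, 6/7, 1]
j=0: u_0=1/660 ∈ [0, 1/7) → index 0
j=1: u_1=61/660 ∈ [0, 1/7) → index 0
j=2: u_2=11/60 ∈ [1/7, 16/49) → index 1
j=3: u_3=181/660 ∈ [1/7, 16/49) → index 1
j=4: u_4=241/660 ∈ [17/49, 24/49) → index 3
j=5: u_5=301/660 ∈ [17/49, 24/49) → index 3
j=6: u_6=361/660 ∈ [24/49, 27/49) → index 4
j=7: u_7=421/660 ∈ [29/49, 34/49) → index 7
j=8: u_8=481/660 ∈ [34/49, 6/7) → index 8
j=9: u_9=541/660 ∈ [34/49, 6/7) → index 8
j=10: u_10=601/660 ∈ [6/7, 1) → index 10

0 0 1 1 3 3 4 7 8 8 10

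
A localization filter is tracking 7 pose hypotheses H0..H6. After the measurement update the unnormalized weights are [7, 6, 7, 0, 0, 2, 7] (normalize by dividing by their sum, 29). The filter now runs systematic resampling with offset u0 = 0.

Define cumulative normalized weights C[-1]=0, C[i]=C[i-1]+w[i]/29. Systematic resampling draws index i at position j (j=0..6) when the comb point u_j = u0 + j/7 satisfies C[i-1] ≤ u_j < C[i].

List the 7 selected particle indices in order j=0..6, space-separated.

0 0 1 1 2 5 6

C = [7/29, 13/29, 20/29, 20/29, 20/29, 22/29, 1]
j=0: u_0=0 ∈ [0, 7/29) → index 0
j=1: u_1=1/7 ∈ [0, 7/29) → index 0
j=2: u_2=2/7 ∈ [7/29, 13/29) → index 1
j=3: u_3=3/7 ∈ [7/29, 13/29) → index 1
j=4: u_4=4/7 ∈ [13/29, 20/29) → index 2
j=5: u_5=5/7 ∈ [20/29, 22/29) → index 5
j=6: u_6=6/7 ∈ [22/29, 1) → index 6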